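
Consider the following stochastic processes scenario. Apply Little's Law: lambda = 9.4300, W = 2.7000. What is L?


Little's Law: L = lambda * W
= 9.4300 * 2.7000
= 25.4610

25.4610


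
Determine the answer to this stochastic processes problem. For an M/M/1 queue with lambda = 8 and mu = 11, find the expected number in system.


rho = 8/11 = 0.7273
L = rho/(1-rho)
= 0.7273/0.2727
= 2.6667

2.6667


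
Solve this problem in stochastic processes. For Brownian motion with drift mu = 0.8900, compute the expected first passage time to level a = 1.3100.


Expected first passage time = a/mu
= 1.3100/0.8900
= 1.4719

1.4719


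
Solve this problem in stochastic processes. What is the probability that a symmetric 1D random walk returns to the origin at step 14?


P(S(14) = 0) = C(14,7) / 4^7
= 3432 / 16384
= 0.2095

0.2095


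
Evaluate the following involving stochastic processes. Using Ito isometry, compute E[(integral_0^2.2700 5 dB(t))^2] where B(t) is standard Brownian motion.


By Ito isometry: E[(int f dB)^2] = int f^2 dt
= 5^2 * 2.2700
= 25 * 2.2700 = 56.7500

56.7500


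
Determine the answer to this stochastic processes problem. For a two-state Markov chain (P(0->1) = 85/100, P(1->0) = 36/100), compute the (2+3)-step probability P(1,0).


P^5 = P^2 * P^3
Computing via matrix multiplication of the transition matrix.
Entry (1,0) of P^5 = 0.2976

0.2976


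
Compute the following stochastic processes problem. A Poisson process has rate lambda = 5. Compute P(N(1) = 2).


P(N(t)=k) = (lambda*t)^k * exp(-lambda*t) / k!
lambda*t = 5
= 5^2 * exp(-5) / 2!
= 25 * 0.0067 / 2
= 0.0842

0.0842


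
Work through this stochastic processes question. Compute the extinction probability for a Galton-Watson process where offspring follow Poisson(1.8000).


Since mu = 1.8000 > 1, extinction prob q < 1.
Solve s = exp(mu*(s-1)) iteratively.
q = 0.2676

0.2676


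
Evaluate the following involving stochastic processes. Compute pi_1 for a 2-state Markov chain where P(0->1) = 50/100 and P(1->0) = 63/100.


Stationary distribution: pi_0 = p10/(p01+p10), pi_1 = p01/(p01+p10)
p01 = 0.5000, p10 = 0.6300
pi_1 = 0.4425

0.4425


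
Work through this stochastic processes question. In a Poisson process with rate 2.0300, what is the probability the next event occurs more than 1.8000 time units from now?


P(X > t) = exp(-lambda * t)
= exp(-2.0300 * 1.8000)
= exp(-3.6540) = 0.0259

0.0259


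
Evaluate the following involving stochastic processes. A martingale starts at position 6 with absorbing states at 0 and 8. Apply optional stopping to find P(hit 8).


By optional stopping theorem: E(M at tau) = M(0) = 6
P(hit 8)*8 + P(hit 0)*0 = 6
P(hit 8) = (6 - 0)/(8 - 0) = 3/4 = 0.7500

0.7500


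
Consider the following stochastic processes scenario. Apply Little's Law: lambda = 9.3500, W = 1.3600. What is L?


Little's Law: L = lambda * W
= 9.3500 * 1.3600
= 12.7160

12.7160


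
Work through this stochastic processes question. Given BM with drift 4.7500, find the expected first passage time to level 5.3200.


Expected first passage time = a/mu
= 5.3200/4.7500
= 1.1200

1.1200


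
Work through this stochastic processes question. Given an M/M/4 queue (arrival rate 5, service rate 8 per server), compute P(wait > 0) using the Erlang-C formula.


a = lambda/mu = 0.6250
rho = a/c = 0.1562
Erlang-C formula applied:
C(c,a) = 0.0040

0.0040


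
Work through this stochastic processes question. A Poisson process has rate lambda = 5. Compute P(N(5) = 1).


P(N(t)=k) = (lambda*t)^k * exp(-lambda*t) / k!
lambda*t = 25
= 25^1 * exp(-25) / 1!
= 25 * 1.3888e-11 / 1
= 3.4720e-10

3.4720e-10


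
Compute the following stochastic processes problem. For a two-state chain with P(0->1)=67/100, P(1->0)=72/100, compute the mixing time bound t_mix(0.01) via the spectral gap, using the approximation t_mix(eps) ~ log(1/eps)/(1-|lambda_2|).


lambda_2 = |1 - p01 - p10| = |1 - 0.6700 - 0.7200| = 0.3900
t_mix ~ log(1/eps)/(1 - |lambda_2|)
= log(100)/(1 - 0.3900) = 4.6052/0.6100
= 7.5495

7.5495


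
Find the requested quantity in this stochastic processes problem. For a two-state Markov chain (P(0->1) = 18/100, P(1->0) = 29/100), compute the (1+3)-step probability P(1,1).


P^4 = P^1 * P^3
Computing via matrix multiplication of the transition matrix.
Entry (1,1) of P^4 = 0.4317

0.4317


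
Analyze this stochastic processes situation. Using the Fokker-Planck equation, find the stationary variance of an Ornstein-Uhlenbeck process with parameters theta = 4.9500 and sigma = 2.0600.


Stationary variance = sigma^2 / (2*theta)
= 2.0600^2 / (2*4.9500)
= 4.2436 / 9.9000
= 0.4286

0.4286


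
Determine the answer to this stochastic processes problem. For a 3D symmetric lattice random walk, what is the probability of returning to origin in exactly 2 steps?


P(return in 2 steps) = P(reverse first step) = 1/(2d)
= 1/6
= 0.1667

0.1667


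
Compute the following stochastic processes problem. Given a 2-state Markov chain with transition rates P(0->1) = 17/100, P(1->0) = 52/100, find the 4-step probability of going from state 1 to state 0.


Computing P^4 by matrix multiplication.
P = [[0.8300, 0.1700], [0.5200, 0.4800]]
After raising P to the power 4:
P^4(1,0) = 0.7467

0.7467


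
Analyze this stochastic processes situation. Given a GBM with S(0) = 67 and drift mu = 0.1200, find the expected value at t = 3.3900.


E[S(t)] = S(0) * exp(mu * t)
= 67 * exp(0.1200 * 3.3900)
= 67 * 1.5020
= 100.6342

100.6342


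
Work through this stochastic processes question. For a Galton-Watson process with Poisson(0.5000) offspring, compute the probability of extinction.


Since mu = 0.5000 <= 1, extinction probability = 1.

1.0000


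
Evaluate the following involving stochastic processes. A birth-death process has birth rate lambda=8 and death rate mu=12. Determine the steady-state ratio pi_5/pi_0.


For birth-death process, pi_n/pi_0 = (lambda/mu)^n
= (8/12)^5
= 0.1317

0.1317


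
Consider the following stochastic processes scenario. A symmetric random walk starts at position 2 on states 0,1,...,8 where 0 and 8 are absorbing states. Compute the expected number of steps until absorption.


For symmetric RW on 0,...,N with absorbing barriers, E(i) = i*(N-i)
E(2) = 2 * 6 = 12

12


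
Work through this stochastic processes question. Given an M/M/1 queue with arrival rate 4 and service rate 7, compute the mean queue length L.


rho = 4/7 = 0.5714
L = rho/(1-rho)
= 0.5714/0.4286
= 1.3333

1.3333


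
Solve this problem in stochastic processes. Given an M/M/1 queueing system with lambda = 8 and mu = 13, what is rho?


rho = lambda/mu
= 8/13
= 0.6154

0.6154


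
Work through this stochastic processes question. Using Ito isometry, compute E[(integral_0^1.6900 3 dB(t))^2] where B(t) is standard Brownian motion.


By Ito isometry: E[(int f dB)^2] = int f^2 dt
= 3^2 * 1.6900
= 9 * 1.6900 = 15.2100

15.2100


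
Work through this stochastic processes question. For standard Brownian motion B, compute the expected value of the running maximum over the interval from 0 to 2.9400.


E(max B(s)) = sqrt(2t/pi)
= sqrt(2*2.9400/pi)
= sqrt(1.8717)
= 1.3681

1.3681


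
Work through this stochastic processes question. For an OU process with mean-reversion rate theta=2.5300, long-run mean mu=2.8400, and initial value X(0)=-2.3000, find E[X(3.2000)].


E[X(t)] = mu + (X(0) - mu)*exp(-theta*t)
= 2.8400 + (-2.3000 - 2.8400)*exp(-2.5300*3.2000)
= 2.8400 + -5.1400 * 3.0476e-04
= 2.8384

2.8384


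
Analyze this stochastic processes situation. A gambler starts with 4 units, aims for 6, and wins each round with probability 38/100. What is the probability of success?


Gambler's ruin formula:
r = q/p = 0.6200/0.3800 = 1.6316
P(win) = (1 - r^i)/(1 - r^N)
= (1 - 1.6316^4)/(1 - 1.6316^6)
= 0.3407

0.3407


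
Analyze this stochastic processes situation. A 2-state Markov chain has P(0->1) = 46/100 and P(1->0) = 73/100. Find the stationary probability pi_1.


Stationary distribution: pi_0 = p10/(p01+p10), pi_1 = p01/(p01+p10)
p01 = 0.4600, p10 = 0.7300
pi_1 = 0.3866

0.3866


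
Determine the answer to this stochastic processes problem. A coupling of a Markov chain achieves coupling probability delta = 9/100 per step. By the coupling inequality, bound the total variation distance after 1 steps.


TV distance bound <= (1-delta)^n
= (1 - 0.0900)^1
= 0.9100^1
= 0.9100

0.9100


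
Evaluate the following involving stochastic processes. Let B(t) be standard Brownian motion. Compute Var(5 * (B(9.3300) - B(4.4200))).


Var(alpha*(B(t)-B(s))) = alpha^2 * (t-s)
= 5^2 * (9.3300 - 4.4200)
= 25 * 4.9100
= 122.7500

122.7500


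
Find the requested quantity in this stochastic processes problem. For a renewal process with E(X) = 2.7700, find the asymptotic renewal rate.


Long-run renewal rate = 1/E(X)
= 1/2.7700
= 0.3610

0.3610


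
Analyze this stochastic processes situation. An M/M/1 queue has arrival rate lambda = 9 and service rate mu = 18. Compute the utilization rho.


rho = lambda/mu
= 9/18
= 0.5000

0.5000


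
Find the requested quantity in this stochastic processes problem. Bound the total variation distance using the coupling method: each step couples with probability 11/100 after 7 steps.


TV distance bound <= (1-delta)^n
= (1 - 0.1100)^7
= 0.8900^7
= 0.4423

0.4423


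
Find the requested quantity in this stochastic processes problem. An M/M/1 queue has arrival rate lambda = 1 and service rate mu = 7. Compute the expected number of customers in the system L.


rho = 1/7 = 0.1429
L = rho/(1-rho)
= 0.1429/0.8571
= 0.1667

0.1667


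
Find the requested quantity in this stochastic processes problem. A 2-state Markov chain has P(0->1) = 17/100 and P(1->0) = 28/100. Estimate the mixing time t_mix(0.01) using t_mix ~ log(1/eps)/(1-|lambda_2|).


lambda_2 = |1 - p01 - p10| = |1 - 0.1700 - 0.2800| = 0.5500
t_mix ~ log(1/eps)/(1 - |lambda_2|)
= log(100)/(1 - 0.5500) = 4.6052/0.4500
= 10.2337

10.2337


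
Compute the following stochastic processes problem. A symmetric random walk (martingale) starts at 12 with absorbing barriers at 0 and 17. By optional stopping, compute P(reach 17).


By optional stopping theorem: E(M at tau) = M(0) = 12
P(hit 17)*17 + P(hit 0)*0 = 12
P(hit 17) = (12 - 0)/(17 - 0) = 12/17 = 0.7059

0.7059


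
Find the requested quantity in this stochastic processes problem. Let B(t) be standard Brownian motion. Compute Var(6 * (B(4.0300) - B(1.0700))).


Var(alpha*(B(t)-B(s))) = alpha^2 * (t-s)
= 6^2 * (4.0300 - 1.0700)
= 36 * 2.9600
= 106.5600

106.5600


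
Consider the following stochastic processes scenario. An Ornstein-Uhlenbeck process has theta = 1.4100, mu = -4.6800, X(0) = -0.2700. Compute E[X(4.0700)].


E[X(t)] = mu + (X(0) - mu)*exp(-theta*t)
= -4.6800 + (-0.2700 - -4.6800)*exp(-1.4100*4.0700)
= -4.6800 + 4.4100 * 0.0032
= -4.6658

-4.6658


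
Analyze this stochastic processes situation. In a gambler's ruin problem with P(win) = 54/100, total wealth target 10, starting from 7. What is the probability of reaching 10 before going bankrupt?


Gambler's ruin formula:
r = q/p = 0.4600/0.5400 = 0.8519
P(win) = (1 - r^i)/(1 - r^N)
= (1 - 0.8519^7)/(1 - 0.8519^10)
= 0.8444

0.8444


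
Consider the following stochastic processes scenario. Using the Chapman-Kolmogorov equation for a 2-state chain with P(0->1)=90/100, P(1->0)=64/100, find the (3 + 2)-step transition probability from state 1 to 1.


P^5 = P^3 * P^2
Computing via matrix multiplication of the transition matrix.
Entry (1,1) of P^5 = 0.5653

0.5653


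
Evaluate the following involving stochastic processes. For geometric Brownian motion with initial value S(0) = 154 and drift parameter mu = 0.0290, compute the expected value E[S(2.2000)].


E[S(t)] = S(0) * exp(mu * t)
= 154 * exp(0.0290 * 2.2000)
= 154 * 1.0659
= 164.1454

164.1454


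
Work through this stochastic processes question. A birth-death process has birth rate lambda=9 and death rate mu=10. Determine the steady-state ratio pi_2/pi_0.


For birth-death process, pi_n/pi_0 = (lambda/mu)^n
= (9/10)^2
= 0.8100

0.8100


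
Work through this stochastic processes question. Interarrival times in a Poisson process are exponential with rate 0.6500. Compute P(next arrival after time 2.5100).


P(X > t) = exp(-lambda * t)
= exp(-0.6500 * 2.5100)
= exp(-1.6315) = 0.1956

0.1956


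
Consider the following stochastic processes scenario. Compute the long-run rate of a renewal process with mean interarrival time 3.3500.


Long-run renewal rate = 1/E(X)
= 1/3.3500
= 0.2985

0.2985


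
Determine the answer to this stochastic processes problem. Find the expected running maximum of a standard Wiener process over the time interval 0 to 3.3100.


E(max B(s)) = sqrt(2t/pi)
= sqrt(2*3.3100/pi)
= sqrt(2.1072)
= 1.4516

1.4516


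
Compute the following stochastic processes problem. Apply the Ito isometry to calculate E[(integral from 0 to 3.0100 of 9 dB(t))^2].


By Ito isometry: E[(int f dB)^2] = int f^2 dt
= 9^2 * 3.0100
= 81 * 3.0100 = 243.8100

243.8100


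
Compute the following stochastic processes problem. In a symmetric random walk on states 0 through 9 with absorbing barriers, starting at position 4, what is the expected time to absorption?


For symmetric RW on 0,...,N with absorbing barriers, E(i) = i*(N-i)
E(4) = 4 * 5 = 20

20


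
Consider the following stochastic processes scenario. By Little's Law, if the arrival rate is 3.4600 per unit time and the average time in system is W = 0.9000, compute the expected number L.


Little's Law: L = lambda * W
= 3.4600 * 0.9000
= 3.1140

3.1140


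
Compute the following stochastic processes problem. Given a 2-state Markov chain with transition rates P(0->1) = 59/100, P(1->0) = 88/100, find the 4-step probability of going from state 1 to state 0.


Computing P^4 by matrix multiplication.
P = [[0.4100, 0.5900], [0.8800, 0.1200]]
After raising P to the power 4:
P^4(1,0) = 0.5694

0.5694


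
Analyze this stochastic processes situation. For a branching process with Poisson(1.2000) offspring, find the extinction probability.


Since mu = 1.2000 > 1, extinction prob q < 1.
Solve s = exp(mu*(s-1)) iteratively.
q = 0.6863

0.6863


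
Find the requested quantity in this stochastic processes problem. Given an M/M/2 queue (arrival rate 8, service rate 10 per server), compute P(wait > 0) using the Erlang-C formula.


a = lambda/mu = 0.8000
rho = a/c = 0.4000
Erlang-C formula applied:
C(c,a) = 0.2286

0.2286


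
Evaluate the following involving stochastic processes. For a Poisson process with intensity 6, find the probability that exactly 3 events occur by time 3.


P(N(t)=k) = (lambda*t)^k * exp(-lambda*t) / k!
lambda*t = 18
= 18^3 * exp(-18) / 3!
= 5832 * 1.5230e-08 / 6
= 1.4804e-05

1.4804e-05


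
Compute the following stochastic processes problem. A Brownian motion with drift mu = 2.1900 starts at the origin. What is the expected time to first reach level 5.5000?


Expected first passage time = a/mu
= 5.5000/2.1900
= 2.5114

2.5114


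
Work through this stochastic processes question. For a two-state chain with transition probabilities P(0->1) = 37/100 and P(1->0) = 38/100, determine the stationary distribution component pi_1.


Stationary distribution: pi_0 = p10/(p01+p10), pi_1 = p01/(p01+p10)
p01 = 0.3700, p10 = 0.3800
pi_1 = 0.4933

0.4933


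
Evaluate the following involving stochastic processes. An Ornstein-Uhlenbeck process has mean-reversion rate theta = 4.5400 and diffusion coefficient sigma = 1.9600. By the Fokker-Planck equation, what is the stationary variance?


Stationary variance = sigma^2 / (2*theta)
= 1.9600^2 / (2*4.5400)
= 3.8416 / 9.0800
= 0.4231

0.4231


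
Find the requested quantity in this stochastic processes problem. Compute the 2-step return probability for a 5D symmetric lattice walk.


P(return in 2 steps) = P(reverse first step) = 1/(2d)
= 1/10
= 0.1000

0.1000


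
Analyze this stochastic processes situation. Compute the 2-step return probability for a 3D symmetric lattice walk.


P(return in 2 steps) = P(reverse first step) = 1/(2d)
= 1/6
= 0.1667

0.1667


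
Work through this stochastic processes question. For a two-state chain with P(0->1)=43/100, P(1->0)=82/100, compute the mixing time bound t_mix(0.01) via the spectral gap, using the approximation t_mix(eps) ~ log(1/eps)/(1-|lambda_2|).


lambda_2 = |1 - p01 - p10| = |1 - 0.4300 - 0.8200| = 0.2500
t_mix ~ log(1/eps)/(1 - |lambda_2|)
= log(100)/(1 - 0.2500) = 4.6052/0.7500
= 6.1402

6.1402


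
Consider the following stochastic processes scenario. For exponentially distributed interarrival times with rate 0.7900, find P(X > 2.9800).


P(X > t) = exp(-lambda * t)
= exp(-0.7900 * 2.9800)
= exp(-2.3542) = 0.0950

0.0950


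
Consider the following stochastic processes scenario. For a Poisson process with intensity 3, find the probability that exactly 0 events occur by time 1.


P(N(t)=k) = (lambda*t)^k * exp(-lambda*t) / k!
lambda*t = 3
= 3^0 * exp(-3) / 0!
= 1 * 0.0498 / 1
= 0.0498

0.0498


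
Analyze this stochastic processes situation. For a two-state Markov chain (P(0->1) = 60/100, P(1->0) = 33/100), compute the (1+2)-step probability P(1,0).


P^3 = P^1 * P^2
Computing via matrix multiplication of the transition matrix.
Entry (1,0) of P^3 = 0.3547

0.3547


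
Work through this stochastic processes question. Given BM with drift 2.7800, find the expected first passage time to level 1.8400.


Expected first passage time = a/mu
= 1.8400/2.7800
= 0.6619

0.6619


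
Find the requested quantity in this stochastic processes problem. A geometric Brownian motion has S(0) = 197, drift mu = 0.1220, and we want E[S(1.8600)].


E[S(t)] = S(0) * exp(mu * t)
= 197 * exp(0.1220 * 1.8600)
= 197 * 1.2547
= 247.1817

247.1817


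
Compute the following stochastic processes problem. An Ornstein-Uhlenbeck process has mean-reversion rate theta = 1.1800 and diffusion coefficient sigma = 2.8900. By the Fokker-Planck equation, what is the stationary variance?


Stationary variance = sigma^2 / (2*theta)
= 2.8900^2 / (2*1.1800)
= 8.3521 / 2.3600
= 3.5390

3.5390


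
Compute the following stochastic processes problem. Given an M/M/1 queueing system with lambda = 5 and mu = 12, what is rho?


rho = lambda/mu
= 5/12
= 0.4167

0.4167


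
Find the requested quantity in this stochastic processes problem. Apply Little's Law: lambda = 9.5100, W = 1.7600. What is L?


Little's Law: L = lambda * W
= 9.5100 * 1.7600
= 16.7376

16.7376


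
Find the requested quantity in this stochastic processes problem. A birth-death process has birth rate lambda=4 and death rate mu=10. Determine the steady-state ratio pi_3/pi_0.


For birth-death process, pi_n/pi_0 = (lambda/mu)^n
= (4/10)^3
= 0.0640

0.0640


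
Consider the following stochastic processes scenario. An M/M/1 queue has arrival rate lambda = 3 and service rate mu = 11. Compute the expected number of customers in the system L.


rho = 3/11 = 0.2727
L = rho/(1-rho)
= 0.2727/0.7273
= 0.3750

0.3750


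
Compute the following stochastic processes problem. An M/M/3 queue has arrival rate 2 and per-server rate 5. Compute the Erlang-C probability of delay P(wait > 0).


a = lambda/mu = 0.4000
rho = a/c = 0.1333
Erlang-C formula applied:
C(c,a) = 0.0082

0.0082


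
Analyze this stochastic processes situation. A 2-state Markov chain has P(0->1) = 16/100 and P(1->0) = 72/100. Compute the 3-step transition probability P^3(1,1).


Computing P^3 by matrix multiplication.
P = [[0.8400, 0.1600], [0.7200, 0.2800]]
After raising P to the power 3:
P^3(1,1) = 0.1832

0.1832


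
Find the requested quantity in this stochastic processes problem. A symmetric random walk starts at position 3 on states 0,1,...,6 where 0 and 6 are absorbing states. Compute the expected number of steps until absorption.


For symmetric RW on 0,...,N with absorbing barriers, E(i) = i*(N-i)
E(3) = 3 * 3 = 9

9


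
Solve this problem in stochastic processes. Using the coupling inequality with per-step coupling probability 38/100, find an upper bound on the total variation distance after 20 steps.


TV distance bound <= (1-delta)^n
= (1 - 0.3800)^20
= 0.6200^20
= 7.0442e-05

7.0442e-05


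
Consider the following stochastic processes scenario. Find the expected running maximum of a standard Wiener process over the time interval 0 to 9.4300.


E(max B(s)) = sqrt(2t/pi)
= sqrt(2*9.4300/pi)
= sqrt(6.0033)
= 2.4502

2.4502


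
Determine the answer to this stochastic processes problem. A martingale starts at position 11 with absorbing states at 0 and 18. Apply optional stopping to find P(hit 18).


By optional stopping theorem: E(M at tau) = M(0) = 11
P(hit 18)*18 + P(hit 0)*0 = 11
P(hit 18) = (11 - 0)/(18 - 0) = 11/18 = 0.6111

0.6111


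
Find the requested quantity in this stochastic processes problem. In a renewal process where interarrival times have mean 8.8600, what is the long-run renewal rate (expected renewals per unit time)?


Long-run renewal rate = 1/E(X)
= 1/8.8600
= 0.1129

0.1129


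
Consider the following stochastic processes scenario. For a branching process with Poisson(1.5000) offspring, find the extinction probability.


Since mu = 1.5000 > 1, extinction prob q < 1.
Solve s = exp(mu*(s-1)) iteratively.
q = 0.4172

0.4172


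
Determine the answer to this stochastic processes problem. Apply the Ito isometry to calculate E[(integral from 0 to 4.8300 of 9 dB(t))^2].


By Ito isometry: E[(int f dB)^2] = int f^2 dt
= 9^2 * 4.8300
= 81 * 4.8300 = 391.2300

391.2300


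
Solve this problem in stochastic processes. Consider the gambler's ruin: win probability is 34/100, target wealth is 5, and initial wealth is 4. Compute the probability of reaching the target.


Gambler's ruin formula:
r = q/p = 0.6600/0.3400 = 1.9412
P(win) = (1 - r^i)/(1 - r^N)
= (1 - 1.9412^4)/(1 - 1.9412^5)
= 0.4969

0.4969


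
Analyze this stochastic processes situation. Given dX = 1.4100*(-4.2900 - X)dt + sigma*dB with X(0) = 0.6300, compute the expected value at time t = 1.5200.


E[X(t)] = mu + (X(0) - mu)*exp(-theta*t)
= -4.2900 + (0.6300 - -4.2900)*exp(-1.4100*1.5200)
= -4.2900 + 4.9200 * 0.1173
= -3.7130

-3.7130


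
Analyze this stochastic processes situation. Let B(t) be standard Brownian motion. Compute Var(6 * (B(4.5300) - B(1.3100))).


Var(alpha*(B(t)-B(s))) = alpha^2 * (t-s)
= 6^2 * (4.5300 - 1.3100)
= 36 * 3.2200
= 115.9200

115.9200


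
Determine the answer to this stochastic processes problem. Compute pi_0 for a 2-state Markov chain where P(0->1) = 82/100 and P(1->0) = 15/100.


Stationary distribution: pi_0 = p10/(p01+p10), pi_1 = p01/(p01+p10)
p01 = 0.8200, p10 = 0.1500
pi_0 = 0.1546

0.1546


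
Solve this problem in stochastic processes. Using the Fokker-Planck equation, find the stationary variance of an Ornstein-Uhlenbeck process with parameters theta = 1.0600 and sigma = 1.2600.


Stationary variance = sigma^2 / (2*theta)
= 1.2600^2 / (2*1.0600)
= 1.5876 / 2.1200
= 0.7489

0.7489


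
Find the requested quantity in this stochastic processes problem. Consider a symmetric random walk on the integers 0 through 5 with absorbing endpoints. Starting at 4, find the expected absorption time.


For symmetric RW on 0,...,N with absorbing barriers, E(i) = i*(N-i)
E(4) = 4 * 1 = 4

4


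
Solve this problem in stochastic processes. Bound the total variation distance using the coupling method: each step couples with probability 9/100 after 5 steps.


TV distance bound <= (1-delta)^n
= (1 - 0.0900)^5
= 0.9100^5
= 0.6240

0.6240


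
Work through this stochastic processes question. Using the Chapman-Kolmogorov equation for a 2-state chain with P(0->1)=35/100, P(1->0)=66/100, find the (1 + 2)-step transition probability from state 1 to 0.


P^3 = P^1 * P^2
Computing via matrix multiplication of the transition matrix.
Entry (1,0) of P^3 = 0.6535

0.6535


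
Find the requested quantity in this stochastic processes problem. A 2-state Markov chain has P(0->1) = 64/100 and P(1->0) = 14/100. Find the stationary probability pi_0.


Stationary distribution: pi_0 = p10/(p01+p10), pi_1 = p01/(p01+p10)
p01 = 0.6400, p10 = 0.1400
pi_0 = 0.1795

0.1795


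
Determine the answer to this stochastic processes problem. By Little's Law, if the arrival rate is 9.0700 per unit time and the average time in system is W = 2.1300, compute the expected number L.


Little's Law: L = lambda * W
= 9.0700 * 2.1300
= 19.3191

19.3191


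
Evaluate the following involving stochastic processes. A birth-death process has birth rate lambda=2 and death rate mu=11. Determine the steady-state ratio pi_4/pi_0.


For birth-death process, pi_n/pi_0 = (lambda/mu)^n
= (2/11)^4
= 0.0011

0.0011


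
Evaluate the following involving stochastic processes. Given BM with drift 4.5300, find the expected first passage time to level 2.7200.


Expected first passage time = a/mu
= 2.7200/4.5300
= 0.6004

0.6004


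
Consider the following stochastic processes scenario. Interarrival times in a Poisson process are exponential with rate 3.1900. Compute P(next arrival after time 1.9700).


P(X > t) = exp(-lambda * t)
= exp(-3.1900 * 1.9700)
= exp(-6.2843) = 0.0019

0.0019


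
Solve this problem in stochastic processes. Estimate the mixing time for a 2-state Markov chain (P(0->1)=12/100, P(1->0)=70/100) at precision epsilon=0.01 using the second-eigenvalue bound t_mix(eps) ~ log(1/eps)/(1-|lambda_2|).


lambda_2 = |1 - p01 - p10| = |1 - 0.1200 - 0.7000| = 0.1800
t_mix ~ log(1/eps)/(1 - |lambda_2|)
= log(100)/(1 - 0.1800) = 4.6052/0.8200
= 5.6161

5.6161


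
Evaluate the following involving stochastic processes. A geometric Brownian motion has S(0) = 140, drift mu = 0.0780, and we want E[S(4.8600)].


E[S(t)] = S(0) * exp(mu * t)
= 140 * exp(0.0780 * 4.8600)
= 140 * 1.4609
= 204.5316

204.5316


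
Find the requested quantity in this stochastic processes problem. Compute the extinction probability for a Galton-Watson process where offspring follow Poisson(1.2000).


Since mu = 1.2000 > 1, extinction prob q < 1.
Solve s = exp(mu*(s-1)) iteratively.
q = 0.6863

0.6863


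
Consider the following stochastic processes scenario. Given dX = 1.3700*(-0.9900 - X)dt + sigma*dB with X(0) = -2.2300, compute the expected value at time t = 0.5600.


E[X(t)] = mu + (X(0) - mu)*exp(-theta*t)
= -0.9900 + (-2.2300 - -0.9900)*exp(-1.3700*0.5600)
= -0.9900 + -1.2400 * 0.4643
= -1.5657

-1.5657


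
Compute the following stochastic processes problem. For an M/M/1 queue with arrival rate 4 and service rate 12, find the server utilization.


rho = lambda/mu
= 4/12
= 0.3333

0.3333


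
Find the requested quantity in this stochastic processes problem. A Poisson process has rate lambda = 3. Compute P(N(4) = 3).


P(N(t)=k) = (lambda*t)^k * exp(-lambda*t) / k!
lambda*t = 12
= 12^3 * exp(-12) / 3!
= 1728 * 6.1442e-06 / 6
= 0.0018

0.0018


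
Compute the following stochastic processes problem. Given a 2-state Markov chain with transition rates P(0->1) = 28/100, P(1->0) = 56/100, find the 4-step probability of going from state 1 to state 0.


Computing P^4 by matrix multiplication.
P = [[0.7200, 0.2800], [0.5600, 0.4400]]
After raising P to the power 4:
P^4(1,0) = 0.6662

0.6662


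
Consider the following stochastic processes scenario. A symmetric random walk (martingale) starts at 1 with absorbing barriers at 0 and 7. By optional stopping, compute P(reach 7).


By optional stopping theorem: E(M at tau) = M(0) = 1
P(hit 7)*7 + P(hit 0)*0 = 1
P(hit 7) = (1 - 0)/(7 - 0) = 1/7 = 0.1429

0.1429


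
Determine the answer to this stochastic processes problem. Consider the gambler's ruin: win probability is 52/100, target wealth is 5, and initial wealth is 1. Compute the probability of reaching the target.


Gambler's ruin formula:
r = q/p = 0.4800/0.5200 = 0.9231
P(win) = (1 - r^i)/(1 - r^N)
= (1 - 0.9231^1)/(1 - 0.9231^5)
= 0.2332

0.2332


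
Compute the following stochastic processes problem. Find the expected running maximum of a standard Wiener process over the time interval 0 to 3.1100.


E(max B(s)) = sqrt(2t/pi)
= sqrt(2*3.1100/pi)
= sqrt(1.9799)
= 1.4071

1.4071


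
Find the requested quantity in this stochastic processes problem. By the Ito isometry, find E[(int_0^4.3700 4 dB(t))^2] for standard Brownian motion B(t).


By Ito isometry: E[(int f dB)^2] = int f^2 dt
= 4^2 * 4.3700
= 16 * 4.3700 = 69.9200

69.9200


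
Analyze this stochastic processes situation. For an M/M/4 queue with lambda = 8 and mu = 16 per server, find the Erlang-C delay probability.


a = lambda/mu = 0.5000
rho = a/c = 0.1250
Erlang-C formula applied:
C(c,a) = 0.0018

0.0018


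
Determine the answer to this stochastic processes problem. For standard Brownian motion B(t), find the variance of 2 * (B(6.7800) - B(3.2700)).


Var(alpha*(B(t)-B(s))) = alpha^2 * (t-s)
= 2^2 * (6.7800 - 3.2700)
= 4 * 3.5100
= 14.0400

14.0400


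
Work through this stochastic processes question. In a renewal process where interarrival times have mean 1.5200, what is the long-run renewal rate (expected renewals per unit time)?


Long-run renewal rate = 1/E(X)
= 1/1.5200
= 0.6579

0.6579


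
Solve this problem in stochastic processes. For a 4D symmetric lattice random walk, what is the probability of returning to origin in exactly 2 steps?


P(return in 2 steps) = P(reverse first step) = 1/(2d)
= 1/8
= 0.1250

0.1250


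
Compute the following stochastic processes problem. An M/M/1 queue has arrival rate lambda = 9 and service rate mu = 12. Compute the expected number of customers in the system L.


rho = 9/12 = 0.7500
L = rho/(1-rho)
= 0.7500/0.2500
= 3.0000

3.0000


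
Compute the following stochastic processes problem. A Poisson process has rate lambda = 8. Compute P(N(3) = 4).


P(N(t)=k) = (lambda*t)^k * exp(-lambda*t) / k!
lambda*t = 24
= 24^4 * exp(-24) / 4!
= 331776 * 3.7751e-11 / 24
= 5.2187e-07

5.2187e-07


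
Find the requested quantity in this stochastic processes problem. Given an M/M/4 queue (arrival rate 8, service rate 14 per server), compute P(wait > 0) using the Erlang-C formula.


a = lambda/mu = 0.5714
rho = a/c = 0.1429
Erlang-C formula applied:
C(c,a) = 0.0029

0.0029


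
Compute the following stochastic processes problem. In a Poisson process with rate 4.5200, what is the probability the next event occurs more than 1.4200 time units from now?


P(X > t) = exp(-lambda * t)
= exp(-4.5200 * 1.4200)
= exp(-6.4184) = 0.0016

0.0016


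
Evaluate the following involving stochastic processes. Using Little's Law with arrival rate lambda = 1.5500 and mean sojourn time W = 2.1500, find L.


Little's Law: L = lambda * W
= 1.5500 * 2.1500
= 3.3325

3.3325


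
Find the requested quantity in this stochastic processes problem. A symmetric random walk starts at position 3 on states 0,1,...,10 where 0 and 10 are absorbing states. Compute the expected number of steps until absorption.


For symmetric RW on 0,...,N with absorbing barriers, E(i) = i*(N-i)
E(3) = 3 * 7 = 21

21


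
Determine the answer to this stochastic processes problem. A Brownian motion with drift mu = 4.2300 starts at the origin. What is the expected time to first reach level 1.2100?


Expected first passage time = a/mu
= 1.2100/4.2300
= 0.2861

0.2861


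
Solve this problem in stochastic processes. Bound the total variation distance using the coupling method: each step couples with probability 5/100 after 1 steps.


TV distance bound <= (1-delta)^n
= (1 - 0.0500)^1
= 0.9500^1
= 0.9500

0.9500


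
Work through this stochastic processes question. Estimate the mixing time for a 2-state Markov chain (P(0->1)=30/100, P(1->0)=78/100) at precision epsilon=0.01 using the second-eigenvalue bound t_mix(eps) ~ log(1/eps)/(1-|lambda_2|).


lambda_2 = |1 - p01 - p10| = |1 - 0.3000 - 0.7800| = 0.0800
t_mix ~ log(1/eps)/(1 - |lambda_2|)
= log(100)/(1 - 0.0800) = 4.6052/0.9200
= 5.0056

5.0056


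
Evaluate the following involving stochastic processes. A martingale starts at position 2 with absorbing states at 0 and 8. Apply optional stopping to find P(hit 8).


By optional stopping theorem: E(M at tau) = M(0) = 2
P(hit 8)*8 + P(hit 0)*0 = 2
P(hit 8) = (2 - 0)/(8 - 0) = 1/4 = 0.2500

0.2500


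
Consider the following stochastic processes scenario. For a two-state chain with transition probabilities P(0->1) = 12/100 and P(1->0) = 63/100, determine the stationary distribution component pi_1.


Stationary distribution: pi_0 = p10/(p01+p10), pi_1 = p01/(p01+p10)
p01 = 0.1200, p10 = 0.6300
pi_1 = 0.1600

0.1600


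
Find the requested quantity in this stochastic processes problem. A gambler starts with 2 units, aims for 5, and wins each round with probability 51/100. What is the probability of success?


Gambler's ruin formula:
r = q/p = 0.4900/0.5100 = 0.9608
P(win) = (1 - r^i)/(1 - r^N)
= (1 - 0.9608^2)/(1 - 0.9608^5)
= 0.4241

0.4241


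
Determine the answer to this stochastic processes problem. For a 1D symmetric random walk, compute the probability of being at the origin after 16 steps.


P(S(16) = 0) = C(16,8) / 4^8
= 12870 / 65536
= 0.1964

0.1964


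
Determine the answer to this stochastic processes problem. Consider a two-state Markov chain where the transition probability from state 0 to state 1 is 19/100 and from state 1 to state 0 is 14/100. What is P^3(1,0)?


Computing P^3 by matrix multiplication.
P = [[0.8100, 0.1900], [0.1400, 0.8600]]
After raising P to the power 3:
P^3(1,0) = 0.2966

0.2966


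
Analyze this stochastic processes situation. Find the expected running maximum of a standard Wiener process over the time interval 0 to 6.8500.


E(max B(s)) = sqrt(2t/pi)
= sqrt(2*6.8500/pi)
= sqrt(4.3608)
= 2.0883

2.0883


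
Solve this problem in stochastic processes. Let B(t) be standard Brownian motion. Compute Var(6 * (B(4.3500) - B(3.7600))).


Var(alpha*(B(t)-B(s))) = alpha^2 * (t-s)
= 6^2 * (4.3500 - 3.7600)
= 36 * 0.5900
= 21.2400

21.2400


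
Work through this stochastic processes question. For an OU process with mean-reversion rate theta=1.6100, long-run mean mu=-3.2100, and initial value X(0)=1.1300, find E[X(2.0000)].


E[X(t)] = mu + (X(0) - mu)*exp(-theta*t)
= -3.2100 + (1.1300 - -3.2100)*exp(-1.6100*2.0000)
= -3.2100 + 4.3400 * 0.0400
= -3.0366

-3.0366


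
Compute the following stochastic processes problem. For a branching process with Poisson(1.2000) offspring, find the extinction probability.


Since mu = 1.2000 > 1, extinction prob q < 1.
Solve s = exp(mu*(s-1)) iteratively.
q = 0.6863

0.6863


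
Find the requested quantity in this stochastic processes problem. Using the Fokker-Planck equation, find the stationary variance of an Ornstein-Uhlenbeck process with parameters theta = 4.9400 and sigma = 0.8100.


Stationary variance = sigma^2 / (2*theta)
= 0.8100^2 / (2*4.9400)
= 0.6561 / 9.8800
= 0.0664

0.0664


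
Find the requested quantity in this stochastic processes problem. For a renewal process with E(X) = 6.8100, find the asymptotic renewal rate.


Long-run renewal rate = 1/E(X)
= 1/6.8100
= 0.1468

0.1468


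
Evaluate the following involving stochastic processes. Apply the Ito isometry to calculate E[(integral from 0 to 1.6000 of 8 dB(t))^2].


By Ito isometry: E[(int f dB)^2] = int f^2 dt
= 8^2 * 1.6000
= 64 * 1.6000 = 102.4000

102.4000


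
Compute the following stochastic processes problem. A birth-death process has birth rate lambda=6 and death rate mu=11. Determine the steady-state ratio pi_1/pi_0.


For birth-death process, pi_n/pi_0 = (lambda/mu)^n
= (6/11)^1
= 0.5455

0.5455


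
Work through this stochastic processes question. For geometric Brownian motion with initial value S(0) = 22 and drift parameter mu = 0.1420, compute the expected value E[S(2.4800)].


E[S(t)] = S(0) * exp(mu * t)
= 22 * exp(0.1420 * 2.4800)
= 22 * 1.4221
= 31.2870

31.2870


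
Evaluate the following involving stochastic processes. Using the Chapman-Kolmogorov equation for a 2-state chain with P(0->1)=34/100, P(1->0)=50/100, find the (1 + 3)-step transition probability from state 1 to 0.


P^4 = P^1 * P^3
Computing via matrix multiplication of the transition matrix.
Entry (1,0) of P^4 = 0.5948

0.5948


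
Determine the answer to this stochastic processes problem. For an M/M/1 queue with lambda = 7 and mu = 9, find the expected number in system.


rho = 7/9 = 0.7778
L = rho/(1-rho)
= 0.7778/0.2222
= 3.5000

3.5000


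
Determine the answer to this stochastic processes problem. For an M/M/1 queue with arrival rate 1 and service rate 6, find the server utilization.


rho = lambda/mu
= 1/6
= 0.1667

0.1667


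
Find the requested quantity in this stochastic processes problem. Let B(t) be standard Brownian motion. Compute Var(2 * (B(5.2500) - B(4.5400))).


Var(alpha*(B(t)-B(s))) = alpha^2 * (t-s)
= 2^2 * (5.2500 - 4.5400)
= 4 * 0.7100
= 2.8400

2.8400


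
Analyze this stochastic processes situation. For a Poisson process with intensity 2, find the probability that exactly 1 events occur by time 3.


P(N(t)=k) = (lambda*t)^k * exp(-lambda*t) / k!
lambda*t = 6
= 6^1 * exp(-6) / 1!
= 6 * 0.0025 / 1
= 0.0149

0.0149


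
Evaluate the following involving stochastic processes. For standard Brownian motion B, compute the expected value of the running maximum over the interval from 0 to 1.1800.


E(max B(s)) = sqrt(2t/pi)
= sqrt(2*1.1800/pi)
= sqrt(0.7512)
= 0.8667

0.8667


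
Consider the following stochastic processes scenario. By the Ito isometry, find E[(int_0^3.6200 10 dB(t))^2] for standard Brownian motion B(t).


By Ito isometry: E[(int f dB)^2] = int f^2 dt
= 10^2 * 3.6200
= 100 * 3.6200 = 362.0000

362.0000


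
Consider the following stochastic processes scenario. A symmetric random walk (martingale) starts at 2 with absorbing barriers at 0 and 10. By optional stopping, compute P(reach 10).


By optional stopping theorem: E(M at tau) = M(0) = 2
P(hit 10)*10 + P(hit 0)*0 = 2
P(hit 10) = (2 - 0)/(10 - 0) = 1/5 = 0.2000

0.2000


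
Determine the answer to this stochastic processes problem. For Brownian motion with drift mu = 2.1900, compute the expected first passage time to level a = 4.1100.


Expected first passage time = a/mu
= 4.1100/2.1900
= 1.8767

1.8767


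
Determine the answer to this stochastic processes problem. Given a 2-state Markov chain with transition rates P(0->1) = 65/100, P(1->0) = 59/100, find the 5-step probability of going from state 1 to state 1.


Computing P^5 by matrix multiplication.
P = [[0.3500, 0.6500], [0.5900, 0.4100]]
After raising P to the power 5:
P^5(1,1) = 0.5238

0.5238


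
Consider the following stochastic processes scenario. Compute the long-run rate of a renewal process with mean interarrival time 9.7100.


Long-run renewal rate = 1/E(X)
= 1/9.7100
= 0.1030

0.1030


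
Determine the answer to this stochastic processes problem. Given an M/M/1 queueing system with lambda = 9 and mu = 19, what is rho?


rho = lambda/mu
= 9/19
= 0.4737

0.4737


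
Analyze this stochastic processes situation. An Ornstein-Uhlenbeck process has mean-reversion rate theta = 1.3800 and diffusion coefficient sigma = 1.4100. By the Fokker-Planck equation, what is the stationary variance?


Stationary variance = sigma^2 / (2*theta)
= 1.4100^2 / (2*1.3800)
= 1.9881 / 2.7600
= 0.7203

0.7203


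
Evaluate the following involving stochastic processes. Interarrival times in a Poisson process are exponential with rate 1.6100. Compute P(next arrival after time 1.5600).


P(X > t) = exp(-lambda * t)
= exp(-1.6100 * 1.5600)
= exp(-2.5116) = 0.0811

0.0811
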